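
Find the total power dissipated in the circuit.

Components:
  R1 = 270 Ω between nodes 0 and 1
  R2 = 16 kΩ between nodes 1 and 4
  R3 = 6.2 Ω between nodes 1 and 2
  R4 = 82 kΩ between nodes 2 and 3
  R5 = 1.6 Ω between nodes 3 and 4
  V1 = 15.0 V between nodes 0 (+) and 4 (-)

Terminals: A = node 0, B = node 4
Nodal analysis, taking node 4 as the 0 V reference.
Source V1 fixes V_0 = 15 V.
KCL at each unknown node (sum of currents leaving = 0; resistances in Ω):
  Node 1: (V_1 - 15)/270 + (V_1 - 0)/16000 + (V_1 - V_2)/6.2 = 0
  Node 2: (V_2 - V_1)/6.2 + (V_2 - V_3)/82000 = 0
  Node 3: (V_3 - V_2)/82000 + (V_3 - 0)/1.6 = 0
Collecting terms (coefficients in siemens):
  0.1651·V_1 - 0.1613·V_2 = 0.05556
  0.1613·V_2 - 0.1613·V_1 - 0.0000122·V_3 = 0
  0.625·V_3 - 0.0000122·V_2 = 0
Solving these 3 simultaneous equations (Gaussian elimination) gives:
  V_1 = 14.7 V, V_2 = 14.7 V, V_3 = 0.0002869 V
Power in each resistor, P = (ΔV)²/R:
  P_R1 = (15 - 14.7)²/270 = 0.0003257 W
  P_R2 = (14.7 - 0)²/16000 = 0.01351 W
  P_R3 = (14.7 - 14.7)²/6.2 = 0.0000001993 W
  P_R4 = (14.7 - 0.0002869)²/82000 = 0.002636 W
  P_R5 = (0.0002869 - 0)²/1.6 = 0.00000005143 W
P_total = P_R1 + P_R2 + P_R3 + P_R4 + P_R5 = 0.01647 W

Final answer: 0.01647 W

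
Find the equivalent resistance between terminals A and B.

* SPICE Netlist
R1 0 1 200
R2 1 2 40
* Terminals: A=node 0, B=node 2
Reduce the network between node 0 (A) and node 2 (B) by series/parallel combination:
  Rs1 = R1 + R2 (series, joined only at node 1) = 200 + 40 = 240 Ω
R_eq = 240 Ω

Final answer: 240 Ω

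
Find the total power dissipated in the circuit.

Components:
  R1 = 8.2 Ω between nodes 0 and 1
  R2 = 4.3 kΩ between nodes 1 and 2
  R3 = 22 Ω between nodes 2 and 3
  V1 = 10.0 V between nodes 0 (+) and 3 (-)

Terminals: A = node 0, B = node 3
Nodal analysis, taking node 3 as the 0 V reference.
Source V1 fixes V_0 = 10 V.
KCL at each unknown node (sum of currents leaving = 0; resistances in Ω):
  Node 1: (V_1 - 10)/8.2 + (V_1 - V_2)/4300 = 0
  Node 2: (V_2 - V_1)/4300 + (V_2 - 0)/22 = 0
Collecting terms (coefficients in siemens):
  0.1222·V_1 - 0.0002326·V_2 = 1.22
  0.04569·V_2 - 0.0002326·V_1 = 0
Determinant D = (0.1222)(0.04569) - (-0.0002326)(-0.0002326) = 0.005582
V_1 = [(1.22)(0.04569) - (-0.0002326)(0)]/D = 9.981 V
V_2 = [(0.1222)(0) - (1.22)(-0.0002326)]/D = 0.05081 V
Power in each resistor, P = (ΔV)²/R:
  P_R1 = (10 - 9.981)²/8.2 = 0.00004373 W
  P_R2 = (9.981 - 0.05081)²/4300 = 0.02293 W
  P_R3 = (0.05081 - 0)²/22 = 0.0001173 W
P_total = P_R1 + P_R2 + P_R3 = 0.02309 W

Final answer: 0.02309 W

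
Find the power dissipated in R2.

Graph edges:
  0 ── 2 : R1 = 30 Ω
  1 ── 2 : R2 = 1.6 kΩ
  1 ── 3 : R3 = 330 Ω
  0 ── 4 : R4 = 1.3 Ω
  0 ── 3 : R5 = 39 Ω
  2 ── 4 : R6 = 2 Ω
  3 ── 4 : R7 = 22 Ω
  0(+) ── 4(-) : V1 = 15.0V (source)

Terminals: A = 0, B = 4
Nodal analysis, taking node 4 as the 0 V reference.
Source V1 fixes V_0 = 15 V.
KCL at each unknown node (sum of currents leaving = 0; resistances in Ω):
  Node 1: (V_1 - V_2)/1600 + (V_1 - V_3)/330 = 0
  Node 2: (V_2 - 15)/30 + (V_2 - V_1)/1600 + (V_2 - 0)/2 = 0
  Node 3: (V_3 - V_1)/330 + (V_3 - 15)/39 + (V_3 - 0)/22 = 0
Collecting terms (coefficients in siemens):
  0.003655·V_1 - 0.000625·V_2 - 0.00303·V_3 = 0
  0.534·V_2 - 0.000625·V_1 = 0.5
  0.07413·V_3 - 0.00303·V_1 = 0.3846
Solving these 3 simultaneous equations (Gaussian elimination) gives:
  V_1 = 4.619 V, V_2 = 0.9418 V, V_3 = 5.378 V
I_R2 = (V_1 - V_2)/R2 = (4.619 - 0.9418)/1600 = 0.002298 A
P_R2 = I_R2² × R2 = (0.002298)² × 1600 = 0.008451 W

Final answer: 0.008451 W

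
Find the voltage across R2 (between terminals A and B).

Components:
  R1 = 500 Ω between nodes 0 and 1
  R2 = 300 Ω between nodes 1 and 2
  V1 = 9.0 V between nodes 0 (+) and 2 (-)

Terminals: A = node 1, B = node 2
R1 and R2 are in series across V1 (node 0 → node 1 → node 2), and the output A–B is taken across R2, so this is a voltage divider.
Series current: I = V1/(R1 + R2) = 9/(500 + 300) = 9/800 = 0.01125 A
V_R2 = I × R2 = V1 × R2/(R1 + R2) = 9 × 300/800 = 3.375 V

Final answer: 3.375 V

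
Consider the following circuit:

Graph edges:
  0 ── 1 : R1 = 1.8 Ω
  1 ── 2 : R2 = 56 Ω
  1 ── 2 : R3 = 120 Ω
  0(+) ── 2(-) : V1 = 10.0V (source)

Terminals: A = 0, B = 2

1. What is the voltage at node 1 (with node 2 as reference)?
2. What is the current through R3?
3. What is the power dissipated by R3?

Nodal analysis, taking node 2 as the 0 V reference.
Source V1 fixes V_0 = 10 V.
KCL at each unknown node (sum of currents leaving = 0; resistances in Ω):
  Node 1: (V_1 - 10)/1.8 + (V_1 - 0)/56 + (V_1 - 0)/120 = 0
Collecting terms: 0.5817 × V_1 = 5.556  =>  V_1 = 9.55 V
Part 1:
  Read off the nodal solution: V_1 = 9.55 V
Part 2:
  I_R3 = (V_1 - V_2)/R3 = (9.55 - 0)/120 = 0.07958 A
  Magnitude: I_R3 = 0.07958 A
Part 3:
  I_R3 = (V_1 - V_2)/R3 = (9.55 - 0)/120 = 0.07958 A
  P_R3 = I_R3² × R3 = (0.07958)² × 120 = 0.76 W

Final answers:
1. V_1 = 9.55 V
2. I_R3 = 0.07958 A
3. P_R3 = 0.76 W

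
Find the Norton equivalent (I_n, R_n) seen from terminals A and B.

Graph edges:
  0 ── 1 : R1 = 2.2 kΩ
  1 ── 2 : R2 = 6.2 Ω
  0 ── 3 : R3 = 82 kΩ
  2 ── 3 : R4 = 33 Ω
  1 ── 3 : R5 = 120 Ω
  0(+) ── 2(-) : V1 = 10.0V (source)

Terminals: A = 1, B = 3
Find the Thévenin equivalent first; then I_n = V_th/R_th and R_n = R_th.
Step 1 — V_th is the open-circuit voltage V_A - V_B (nothing connected across the terminals).
Nodal analysis, taking node 2 as the 0 V reference.
Source V1 fixes V_0 = 10 V.
KCL at each unknown node (sum of currents leaving = 0; resistances in Ω):
  Node 1: (V_1 - 10)/2200 + (V_1 - 0)/6.2 + (V_1 - V_3)/120 = 0
  Node 3: (V_3 - 10)/82000 + (V_3 - 0)/33 + (V_3 - V_1)/120 = 0
Collecting terms (coefficients in siemens):
  0.1701·V_1 - 0.008333·V_3 = 0.004545
  0.03865·V_3 - 0.008333·V_1 = 0.000122
Determinant D = (0.1701)(0.03865) - (-0.008333)(-0.008333) = 0.006504
V_1 = [(0.004545)(0.03865) - (-0.008333)(0.000122)]/D = 0.02717 V
V_3 = [(0.1701)(0.000122) - (0.004545)(-0.008333)]/D = 0.009013 V
V_th = V_1 - V_3 = 0.02717 - 0.009013 = 0.01815 V
Step 2 — R_th: zero the source — replace V1 by a short circuit (node 2 merges into node 0) — and find the resistance seen between A (node 1) and B (node 3).
Reduce the network between node 1 (A) and node 3 (B) by series/parallel combination:
  Rp1 = R1 ‖ R2 (parallel, both between nodes 0 and 1) = 1/(1/2200 + 1/6.2) = 6.183 Ω
  Rp2 = R3 ‖ R4 (parallel, both between nodes 0 and 3) = 1/(1/82000 + 1/33) = 32.99 Ω
  Rs1 = Rp1 + Rp2 (series, joined only at node 0) = 6.183 + 32.99 = 39.17 Ω
  Rp3 = R5 ‖ Rs1 (parallel, both between nodes 1 and 3) = 1/(1/120 + 1/39.17) = 29.53 Ω
R_th = 29.53 Ω
I_n = V_th/R_th = 0.01815/29.53 = 0.0006148 A, and R_n = R_th = 29.53 Ω

Final answer: I_n = 0.0006148 A, R_n = 29.53 Ω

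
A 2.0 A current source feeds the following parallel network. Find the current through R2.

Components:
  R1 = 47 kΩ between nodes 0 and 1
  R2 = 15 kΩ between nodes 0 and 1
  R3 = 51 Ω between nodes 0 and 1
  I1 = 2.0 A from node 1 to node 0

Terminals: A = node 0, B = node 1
All resistors sit directly between nodes 0 and 1, so they are in parallel and share one voltage V; the full source current 2 A splits among them.
1/R_par = 1/47000 + 1/15000 + 1/51 = 0.0197 S  =>  R_par = 50.77 Ω
V = I × R_par = 2 × 50.77 = 101.5 V
I_R2 = V/R2 = 101.5/15000 = 0.00677 A

Final answer: 0.00677 A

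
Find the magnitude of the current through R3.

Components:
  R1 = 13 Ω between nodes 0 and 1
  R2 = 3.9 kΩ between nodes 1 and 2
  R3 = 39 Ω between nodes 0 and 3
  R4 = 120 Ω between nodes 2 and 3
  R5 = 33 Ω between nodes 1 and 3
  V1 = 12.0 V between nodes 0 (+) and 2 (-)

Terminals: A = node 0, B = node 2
Nodal analysis, taking node 2 as the 0 V reference.
Source V1 fixes V_0 = 12 V.
KCL at each unknown node (sum of currents leaving = 0; resistances in Ω):
  Node 1: (V_1 - 12)/13 + (V_1 - 0)/3900 + (V_1 - V_3)/33 = 0
  Node 3: (V_3 - 12)/39 + (V_3 - 0)/120 + (V_3 - V_1)/33 = 0
Collecting terms (coefficients in siemens):
  0.1075·V_1 - 0.0303·V_3 = 0.9231
  0.06428·V_3 - 0.0303·V_1 = 0.3077
Determinant D = (0.1075)(0.06428) - (-0.0303)(-0.0303) = 0.00599
V_1 = [(0.9231)(0.06428) - (-0.0303)(0.3077)]/D = 11.46 V
V_3 = [(0.1075)(0.3077) - (0.9231)(-0.0303)]/D = 10.19 V
I_R3 = (V_0 - V_3)/R3 = (12 - 10.19)/39 = 0.04641 A
|I_R3| = 0.04641 A

Final answer: |I_R3| = 0.04641 A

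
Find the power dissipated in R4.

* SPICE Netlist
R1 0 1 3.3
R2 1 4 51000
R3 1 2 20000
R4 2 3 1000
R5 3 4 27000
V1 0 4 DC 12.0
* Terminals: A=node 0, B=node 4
Nodal analysis, taking node 4 as the 0 V reference.
Source V1 fixes V_0 = 12 V.
KCL at each unknown node (sum of currents leaving = 0; resistances in Ω):
  Node 1: (V_1 - 12)/3.3 + (V_1 - 0)/51000 + (V_1 - V_2)/20000 = 0
  Node 2: (V_2 - V_1)/20000 + (V_2 - V_3)/1000 = 0
  Node 3: (V_3 - V_2)/1000 + (V_3 - 0)/27000 = 0
Collecting terms (coefficients in siemens):
  0.3031·V_1 - 0.00005·V_2 = 3.636
  0.00105·V_2 - 0.00005·V_1 - 0.001·V_3 = 0
  0.001037·V_3 - 0.001·V_2 = 0
Solving these 3 simultaneous equations (Gaussian elimination) gives:
  V_1 = 12 V, V_2 = 6.999 V, V_3 = 6.749 V
I_R4 = (V_2 - V_3)/R4 = (6.999 - 6.749)/1000 = 0.00025 A
P_R4 = I_R4² × R4 = (0.00025)² × 1000 = 0.00006248 W

Final answer: 6.248e-05 W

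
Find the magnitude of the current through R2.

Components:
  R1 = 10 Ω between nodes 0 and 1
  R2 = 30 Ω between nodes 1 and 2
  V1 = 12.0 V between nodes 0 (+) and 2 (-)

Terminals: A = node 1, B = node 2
Nodal analysis, taking node 2 as the 0 V reference.
Source V1 fixes V_0 = 12 V.
KCL at each unknown node (sum of currents leaving = 0; resistances in Ω):
  Node 1: (V_1 - 12)/10 + (V_1 - 0)/30 = 0
Collecting terms: 0.1333 × V_1 = 1.2  =>  V_1 = 9 V
I_R2 = (V_1 - V_2)/R2 = (9 - 0)/30 = 0.3 A
|I_R2| = 0.3 A

Final answer: |I_R2| = 0.3 A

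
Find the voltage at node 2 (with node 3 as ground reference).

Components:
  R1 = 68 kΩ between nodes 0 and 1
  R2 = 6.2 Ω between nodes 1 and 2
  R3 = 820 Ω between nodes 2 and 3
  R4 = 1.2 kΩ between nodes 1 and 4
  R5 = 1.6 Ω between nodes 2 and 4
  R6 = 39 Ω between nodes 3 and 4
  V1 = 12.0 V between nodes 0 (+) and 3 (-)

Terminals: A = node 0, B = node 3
Nodal analysis, taking node 3 as the 0 V reference.
Source V1 fixes V_0 = 12 V.
KCL at each unknown node (sum of currents leaving = 0; resistances in Ω):
  Node 1: (V_1 - 12)/68000 + (V_1 - V_2)/6.2 + (V_1 - V_4)/1200 = 0
  Node 2: (V_2 - V_1)/6.2 + (V_2 - 0)/820 + (V_2 - V_4)/1.6 = 0
  Node 4: (V_4 - V_1)/1200 + (V_4 - V_2)/1.6 + (V_4 - 0)/39 = 0
Collecting terms (coefficients in siemens):
  0.1621·V_1 - 0.1613·V_2 - 0.0008333·V_4 = 0.0001765
  0.7875·V_2 - 0.1613·V_1 - 0.625·V_4 = 0
  0.6515·V_4 - 0.0008333·V_1 - 0.625·V_2 = 0
Solving these 3 simultaneous equations (Gaussian elimination) gives:
  V_1 = 0.007907 V, V_2 = 0.00682 V, V_4 = 0.006553 V
The requested potential is V_2 = 0.00682 V.

Final answer: V_2 = 0.00682 V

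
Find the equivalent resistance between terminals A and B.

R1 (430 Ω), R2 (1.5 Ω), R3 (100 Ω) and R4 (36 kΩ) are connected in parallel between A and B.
Reduce the network between node 0 (A) and node 1 (B) by series/parallel combination:
  Rp1 = R1 ‖ R2 ‖ R3 ‖ R4 (parallel, all between nodes 0 and 1) = 1/(1/430 + 1/1.5 + 1/100 + 1/36000) = 1.473 Ω
R_eq = 1.473 Ω

Final answer: 1.473 Ω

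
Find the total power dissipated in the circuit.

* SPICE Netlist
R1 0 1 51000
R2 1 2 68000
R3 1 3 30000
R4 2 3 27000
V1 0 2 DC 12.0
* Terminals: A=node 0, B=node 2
Nodal analysis, taking node 2 as the 0 V reference.
Source V1 fixes V_0 = 12 V.
KCL at each unknown node (sum of currents leaving = 0; resistances in Ω):
  Node 1: (V_1 - 12)/51000 + (V_1 - 0)/68000 + (V_1 - V_3)/30000 = 0
  Node 3: (V_3 - V_1)/30000 + (V_3 - 0)/27000 = 0
Collecting terms (coefficients in siemens):
  0.00006765·V_1 - 0.00003333·V_3 = 0.0002353
  0.00007037·V_3 - 0.00003333·V_1 = 0
Determinant D = (0.00006765)(0.00007037) - (-0.00003333)(-0.00003333) = 0.000000003649
V_1 = [(0.0002353)(0.00007037) - (-0.00003333)(0)]/D = 4.537 V
V_3 = [(0.00006765)(0) - (0.0002353)(-0.00003333)]/D = 2.149 V
Power in each resistor, P = (ΔV)²/R:
  P_R1 = (12 - 4.537)²/51000 = 0.001092 W
  P_R2 = (4.537 - 0)²/68000 = 0.0003028 W
  P_R3 = (4.537 - 2.149)²/30000 = 0.0001901 W
  P_R4 = (0 - 2.149)²/27000 = 0.0001711 W
P_total = P_R1 + P_R2 + P_R3 + P_R4 = 0.001756 W

Final answer: 0.001756 W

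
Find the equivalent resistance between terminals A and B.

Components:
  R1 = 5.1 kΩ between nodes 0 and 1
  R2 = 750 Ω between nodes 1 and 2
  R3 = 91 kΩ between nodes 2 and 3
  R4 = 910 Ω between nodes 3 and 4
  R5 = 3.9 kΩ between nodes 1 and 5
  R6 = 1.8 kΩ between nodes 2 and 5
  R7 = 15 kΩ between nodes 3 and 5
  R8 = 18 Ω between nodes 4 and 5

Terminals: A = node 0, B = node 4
The network is not a plain series/parallel combination. Inject a 1 A test current into terminal A (node 0) and return it from terminal B (node 4); then R_eq = V_A / (1 A).
Nodal analysis, taking node 4 as the 0 V reference.
Current source I_test pushes 1 A into node 0 and draws it out of node 4.
KCL at each unknown node (sum of currents leaving = 0; resistances in Ω):
  Node 0: (V_0 - V_1)/5100 - 1 = 0
  Node 1: (V_1 - V_0)/5100 + (V_1 - V_2)/750 + (V_1 - V_5)/3900 = 0
  Node 2: (V_2 - V_1)/750 + (V_2 - V_3)/91000 + (V_2 - V_5)/1800 = 0
  Node 3: (V_3 - V_2)/91000 + (V_3 - 0)/910 + (V_3 - V_5)/15000 = 0
  Node 5: (V_5 - V_1)/3900 + (V_5 - V_2)/1800 + (V_5 - V_3)/15000 + (V_5 - 0)/18 = 0
Collecting terms (coefficients in siemens):
  0.0001961·V_0 - 0.0001961·V_1 = 1
  0.001786·V_1 - 0.0001961·V_0 - 0.001333·V_2 - 0.0002564·V_5 = 0
  0.0019·V_2 - 0.001333·V_1 - 0.00001099·V_3 - 0.0005556·V_5 = 0
  0.001177·V_3 - 0.00001099·V_2 - 0.00006667·V_5 = 0
  0.05643·V_5 - 0.0002564·V_1 - 0.0005556·V_2 - 0.00006667·V_3 = 0
Solving these 5 simultaneous equations (Gaussian elimination) gives:
  V_0 = 6647 V, V_1 = 1547 V, V_2 = 1091 V, V_3 = 11.2 V
  V_5 = 17.78 V
R_eq = V_0 / 1 A = 6647 Ω = 6.647 kΩ

Final answer: 6.647 kΩ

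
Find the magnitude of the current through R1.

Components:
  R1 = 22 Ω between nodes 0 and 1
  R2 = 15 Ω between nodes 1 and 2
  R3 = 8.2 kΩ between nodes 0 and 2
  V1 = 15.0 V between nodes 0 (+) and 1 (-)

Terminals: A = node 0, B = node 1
Nodal analysis, taking node 1 as the 0 V reference.
Source V1 fixes V_0 = 15 V.
KCL at each unknown node (sum of currents leaving = 0; resistances in Ω):
  Node 2: (V_2 - 0)/15 + (V_2 - 15)/8200 = 0
Collecting terms: 0.06679 × V_2 = 0.001829  =>  V_2 = 0.02739 V
I_R1 = (V_0 - V_1)/R1 = (15 - 0)/22 = 0.6818 A
|I_R1| = 0.6818 A

Final answer: |I_R1| = 0.6818 A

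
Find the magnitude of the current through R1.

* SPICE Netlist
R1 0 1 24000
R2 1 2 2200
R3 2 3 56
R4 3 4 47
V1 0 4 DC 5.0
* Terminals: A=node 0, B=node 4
Nodal analysis, taking node 4 as the 0 V reference.
Source V1 fixes V_0 = 5 V.
KCL at each unknown node (sum of currents leaving = 0; resistances in Ω):
  Node 1: (V_1 - 5)/24000 + (V_1 - V_2)/2200 = 0
  Node 2: (V_2 - V_1)/2200 + (V_2 - V_3)/56 = 0
  Node 3: (V_3 - V_2)/56 + (V_3 - 0)/47 = 0
Collecting terms (coefficients in siemens):
  0.0004962·V_1 - 0.0004545·V_2 = 0.0002083
  0.01831·V_2 - 0.0004545·V_1 - 0.01786·V_3 = 0
  0.03913·V_3 - 0.01786·V_2 = 0
Solving these 3 simultaneous equations (Gaussian elimination) gives:
  V_1 = 0.4378 V, V_2 = 0.01958 V, V_3 = 0.008934 V
I_R1 = (V_0 - V_1)/R1 = (5 - 0.4378)/24000 = 0.0001901 A
|I_R1| = 0.0001901 A

Final answer: |I_R1| = 0.0001901 A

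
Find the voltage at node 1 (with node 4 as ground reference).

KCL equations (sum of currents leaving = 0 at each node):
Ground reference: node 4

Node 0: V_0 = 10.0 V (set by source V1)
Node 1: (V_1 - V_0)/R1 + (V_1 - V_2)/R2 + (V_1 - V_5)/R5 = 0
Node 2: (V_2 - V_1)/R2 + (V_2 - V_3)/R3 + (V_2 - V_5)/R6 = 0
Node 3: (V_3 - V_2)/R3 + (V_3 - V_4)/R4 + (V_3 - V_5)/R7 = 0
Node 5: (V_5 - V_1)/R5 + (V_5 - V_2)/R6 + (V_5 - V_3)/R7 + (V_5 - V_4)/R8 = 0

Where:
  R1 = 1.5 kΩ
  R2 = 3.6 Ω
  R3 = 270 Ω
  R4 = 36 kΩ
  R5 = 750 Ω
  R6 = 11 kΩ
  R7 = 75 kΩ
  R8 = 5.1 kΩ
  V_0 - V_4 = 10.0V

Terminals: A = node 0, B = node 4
Nodal analysis, taking node 4 as the 0 V reference.
Source V1 fixes V_0 = 10 V.
KCL at each unknown node (sum of currents leaving = 0; resistances in Ω):
  Node 1: (V_1 - 10)/1500 + (V_1 - V_2)/3.6 + (V_1 - V_5)/750 = 0
  Node 2: (V_2 - V_1)/3.6 + (V_2 - V_3)/270 + (V_2 - V_5)/11000 = 0
  Node 3: (V_3 - V_2)/270 + (V_3 - 0)/36000 + (V_3 - V_5)/75000 = 0
  Node 5: (V_5 - V_1)/750 + (V_5 - V_2)/11000 + (V_5 - V_3)/75000 + (V_5 - 0)/5100 = 0
Collecting terms (coefficients in siemens):
  0.2798·V_1 - 0.2778·V_2 - 0.001333·V_5 = 0.006667
  0.2816·V_2 - 0.2778·V_1 - 0.003704·V_3 - 0.00009091·V_5 = 0
  0.003745·V_3 - 0.003704·V_2 - 0.00001333·V_5 = 0
  0.001634·V_5 - 0.001333·V_1 - 0.00009091·V_2 - 0.00001333·V_3 = 0
Solving these 4 simultaneous equations (Gaussian elimination) gives:
  V_1 = 7.692 V, V_2 = 7.69 V, V_3 = 7.63 V, V_5 = 6.768 V
The requested potential is V_1 = 7.692 V.

Final answer: V_1 = 7.692 V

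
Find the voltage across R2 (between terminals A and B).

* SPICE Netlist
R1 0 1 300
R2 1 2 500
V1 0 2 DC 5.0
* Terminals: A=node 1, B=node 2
R1 and R2 are in series across V1 (node 0 → node 1 → node 2), and the output A–B is taken across R2, so this is a voltage divider.
Series current: I = V1/(R1 + R2) = 5/(300 + 500) = 5/800 = 0.00625 A
V_R2 = I × R2 = V1 × R2/(R1 + R2) = 5 × 500/800 = 3.125 V

Final answer: 3.125 V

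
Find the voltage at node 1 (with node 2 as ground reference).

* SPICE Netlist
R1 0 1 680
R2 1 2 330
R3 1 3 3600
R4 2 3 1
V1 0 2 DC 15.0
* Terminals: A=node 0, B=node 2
Nodal analysis, taking node 2 as the 0 V reference.
Source V1 fixes V_0 = 15 V.
KCL at each unknown node (sum of currents leaving = 0; resistances in Ω):
  Node 1: (V_1 - 15)/680 + (V_1 - 0)/330 + (V_1 - V_3)/3600 = 0
  Node 3: (V_3 - V_1)/3600 + (V_3 - 0)/1 = 0
Collecting terms (coefficients in siemens):
  0.004779·V_1 - 0.0002778·V_3 = 0.02206
  1·V_3 - 0.0002778·V_1 = 0
Determinant D = (0.004779)(1) - (-0.0002778)(-0.0002778) = 0.00478
V_1 = [(0.02206)(1) - (-0.0002778)(0)]/D = 4.616 V
V_3 = [(0.004779)(0) - (0.02206)(-0.0002778)]/D = 0.001282 V
The requested potential is V_1 = 4.616 V.

Final answer: V_1 = 4.616 V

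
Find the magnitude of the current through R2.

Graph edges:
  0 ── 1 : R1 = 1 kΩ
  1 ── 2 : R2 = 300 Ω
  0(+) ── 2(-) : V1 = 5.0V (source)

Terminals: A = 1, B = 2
Nodal analysis, taking node 2 as the 0 V reference.
Source V1 fixes V_0 = 5 V.
KCL at each unknown node (sum of currents leaving = 0; resistances in Ω):
  Node 1: (V_1 - 5)/1000 + (V_1 - 0)/300 = 0
Collecting terms: 0.004333 × V_1 = 0.005  =>  V_1 = 1.154 V
I_R2 = (V_1 - V_2)/R2 = (1.154 - 0)/300 = 0.003846 A
|I_R2| = 0.003846 A

Final answer: |I_R2| = 0.003846 A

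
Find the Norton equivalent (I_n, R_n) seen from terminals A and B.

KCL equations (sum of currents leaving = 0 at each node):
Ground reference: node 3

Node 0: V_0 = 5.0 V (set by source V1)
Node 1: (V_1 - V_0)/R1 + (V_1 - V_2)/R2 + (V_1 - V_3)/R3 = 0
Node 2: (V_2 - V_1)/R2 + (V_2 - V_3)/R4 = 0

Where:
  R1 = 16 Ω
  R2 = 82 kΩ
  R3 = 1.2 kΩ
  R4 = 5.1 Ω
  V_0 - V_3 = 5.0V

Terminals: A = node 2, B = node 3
Find the Thévenin equivalent first; then I_n = V_th/R_th and R_n = R_th.
Step 1 — V_th is the open-circuit voltage V_A - V_B (nothing connected across the terminals).
Nodal analysis, taking node 3 as the 0 V reference.
Source V1 fixes V_0 = 5 V.
KCL at each unknown node (sum of currents leaving = 0; resistances in Ω):
  Node 1: (V_1 - 5)/16 + (V_1 - V_2)/82000 + (V_1 - 0)/1200 = 0
  Node 2: (V_2 - V_1)/82000 + (V_2 - 0)/5.1 = 0
Collecting terms (coefficients in siemens):
  0.06335·V_1 - 0.0000122·V_2 = 0.3125
  0.1961·V_2 - 0.0000122·V_1 = 0
Determinant D = (0.06335)(0.1961) - (-0.0000122)(-0.0000122) = 0.01242
V_1 = [(0.3125)(0.1961) - (-0.0000122)(0)]/D = 4.933 V
V_2 = [(0.06335)(0) - (0.3125)(-0.0000122)]/D = 0.0003068 V
V_th = V_2 - V_3 = 0.0003068 - 0 = 0.0003068 V
Step 2 — R_th: zero the source — replace V1 by a short circuit (node 3 merges into node 0) — and find the resistance seen between A (node 2) and B (node 0).
Reduce the network between node 2 (A) and node 0 (B) by series/parallel combination:
  Rp1 = R1 ‖ R3 (parallel, both between nodes 0 and 1) = 1/(1/16 + 1/1200) = 15.79 Ω
  Rs1 = R2 + Rp1 (series, joined only at node 1) = 82000 + 15.79 = 82020 Ω
  Rp2 = R4 ‖ Rs1 (parallel, both between nodes 0 and 2) = 1/(1/5.1 + 1/82020) = 5.1 Ω
R_th = 5.1 Ω
I_n = V_th/R_th = 0.0003068/5.1 = 0.00006016 A, and R_n = R_th = 5.1 Ω

Final answer: I_n = 6.016e-05 A, R_n = 5.1 Ω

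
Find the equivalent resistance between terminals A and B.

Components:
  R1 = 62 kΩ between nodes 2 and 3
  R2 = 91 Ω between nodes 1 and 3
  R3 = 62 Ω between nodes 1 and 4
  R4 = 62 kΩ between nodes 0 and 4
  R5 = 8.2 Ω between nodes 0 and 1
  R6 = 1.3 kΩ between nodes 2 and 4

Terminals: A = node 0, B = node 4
Reduce the network between node 0 (A) and node 4 (B) by series/parallel combination:
  Rs1 = R1 + R6 (series, joined only at node 2) = 62000 + 1300 = 63300 Ω
  Rs2 = R2 + Rs1 (series, joined only at node 3) = 91 + 63300 = 63390 Ω
  Rp1 = R3 ‖ Rs2 (parallel, both between nodes 1 and 4) = 1/(1/62 + 1/63390) = 61.94 Ω
  Rs3 = R5 + Rp1 (series, joined only at node 1) = 8.2 + 61.94 = 70.14 Ω
  Rp2 = R4 ‖ Rs3 (parallel, both between nodes 0 and 4) = 1/(1/62000 + 1/70.14) = 70.06 Ω
R_eq = 70.06 Ω

Final answer: 70.06 Ω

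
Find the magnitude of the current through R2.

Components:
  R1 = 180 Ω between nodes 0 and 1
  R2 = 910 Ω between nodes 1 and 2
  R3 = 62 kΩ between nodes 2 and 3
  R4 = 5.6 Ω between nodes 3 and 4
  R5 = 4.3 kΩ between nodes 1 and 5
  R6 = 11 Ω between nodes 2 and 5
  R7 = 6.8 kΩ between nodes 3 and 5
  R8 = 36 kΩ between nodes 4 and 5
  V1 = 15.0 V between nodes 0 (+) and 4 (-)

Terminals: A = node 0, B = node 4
Nodal analysis, taking node 4 as the 0 V reference.
Source V1 fixes V_0 = 15 V.
KCL at each unknown node (sum of currents leaving = 0; resistances in Ω):
  Node 1: (V_1 - 15)/180 + (V_1 - V_2)/910 + (V_1 - V_5)/4300 = 0
  Node 2: (V_2 - V_1)/910 + (V_2 - V_3)/62000 + (V_2 - V_5)/11 = 0
  Node 3: (V_3 - V_2)/62000 + (V_3 - 0)/5.6 + (V_3 - V_5)/6800 = 0
  Node 5: (V_5 - V_1)/4300 + (V_5 - V_2)/11 + (V_5 - V_3)/6800 + (V_5 - 0)/36000 = 0
Collecting terms (coefficients in siemens):
  0.006887·V_1 - 0.001099·V_2 - 0.0002326·V_5 = 0.08333
  0.09202·V_2 - 0.001099·V_1 - 0.00001613·V_3 - 0.09091·V_5 = 0
  0.1787·V_3 - 0.00001613·V_2 - 0.0001471·V_5 = 0
  0.09132·V_5 - 0.0002326·V_1 - 0.09091·V_2 - 0.0001471·V_3 = 0
Solving these 4 simultaneous equations (Gaussian elimination) gives:
  V_1 = 14.56 V, V_2 = 12.74 V, V_3 = 0.01162 V, V_5 = 12.72 V
I_R2 = (V_1 - V_2)/R2 = (14.56 - 12.74)/910 = 0.002 A
|I_R2| = 0.002 A

Final answer: |I_R2| = 0.002 A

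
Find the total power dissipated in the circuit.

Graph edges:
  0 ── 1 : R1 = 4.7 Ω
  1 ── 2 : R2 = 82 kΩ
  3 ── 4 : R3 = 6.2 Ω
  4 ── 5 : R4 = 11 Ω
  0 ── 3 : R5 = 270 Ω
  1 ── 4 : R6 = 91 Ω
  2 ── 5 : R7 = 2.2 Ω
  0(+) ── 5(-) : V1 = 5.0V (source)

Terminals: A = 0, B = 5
Nodal analysis, taking node 5 as the 0 V reference.
Source V1 fixes V_0 = 5 V.
KCL at each unknown node (sum of currents leaving = 0; resistances in Ω):
  Node 1: (V_1 - 5)/4.7 + (V_1 - V_2)/82000 + (V_1 - V_4)/91 = 0
  Node 2: (V_2 - V_1)/82000 + (V_2 - 0)/2.2 = 0
  Node 3: (V_3 - V_4)/6.2 + (V_3 - 5)/270 = 0
  Node 4: (V_4 - V_3)/6.2 + (V_4 - 0)/11 + (V_4 - V_1)/91 = 0
Collecting terms (coefficients in siemens):
  0.2238·V_1 - 0.0000122·V_2 - 0.01099·V_4 = 1.064
  0.4546·V_2 - 0.0000122·V_1 = 0
  0.165·V_3 - 0.1613·V_4 = 0.01852
  0.2632·V_4 - 0.01099·V_1 - 0.1613·V_3 = 0
Solving these 4 simultaneous equations (Gaussian elimination) gives:
  V_1 = 4.787 V, V_2 = 0.0001284 V, V_3 = 0.7673 V, V_4 = 0.6701 V
Power in each resistor, P = (ΔV)²/R:
  P_R1 = (5 - 4.787)²/4.7 = 0.009645 W
  P_R2 = (4.787 - 0.0001284)²/82000 = 0.0002795 W
  P_R3 = (0.7673 - 0.6701)²/6.2 = 0.001524 W
  P_R4 = (0.6701 - 0)²/11 = 0.04082 W
  P_R5 = (5 - 0.7673)²/270 = 0.06635 W
  P_R6 = (4.787 - 0.6701)²/91 = 0.1863 W
  P_R7 = (0.0001284 - 0)²/2.2 = 0.000000007497 W
P_total = P_R1 + P_R2 + P_R3 + P_R4 + P_R5 + P_R6 + P_R7 = 0.3049 W

Final answer: 0.3049 W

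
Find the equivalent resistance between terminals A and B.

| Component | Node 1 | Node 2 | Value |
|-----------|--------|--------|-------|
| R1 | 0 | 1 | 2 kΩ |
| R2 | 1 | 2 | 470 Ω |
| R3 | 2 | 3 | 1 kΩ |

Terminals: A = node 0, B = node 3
Reduce the network between node 0 (A) and node 3 (B) by series/parallel combination:
  Rs1 = R1 + R2 (series, joined only at node 1) = 2000 + 470 = 2470 Ω
  Rs2 = R3 + Rs1 (series, joined only at node 2) = 1000 + 2470 = 3470 Ω
R_eq = 3.47 kΩ

Final answer: 3.47 kΩ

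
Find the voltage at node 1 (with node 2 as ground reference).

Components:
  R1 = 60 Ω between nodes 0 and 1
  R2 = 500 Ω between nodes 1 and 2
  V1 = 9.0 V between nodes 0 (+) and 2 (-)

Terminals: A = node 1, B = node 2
Nodal analysis, taking node 2 as the 0 V reference.
Source V1 fixes V_0 = 9 V.
KCL at each unknown node (sum of currents leaving = 0; resistances in Ω):
  Node 1: (V_1 - 9)/60 + (V_1 - 0)/500 = 0
Collecting terms: 0.01867 × V_1 = 0.15  =>  V_1 = 8.036 V
The requested potential is V_1 = 8.036 V.

Final answer: V_1 = 8.036 V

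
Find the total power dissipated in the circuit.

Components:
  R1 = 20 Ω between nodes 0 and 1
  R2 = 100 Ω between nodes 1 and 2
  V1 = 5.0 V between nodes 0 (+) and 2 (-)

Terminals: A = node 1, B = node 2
Nodal analysis, taking node 2 as the 0 V reference.
Source V1 fixes V_0 = 5 V.
KCL at each unknown node (sum of currents leaving = 0; resistances in Ω):
  Node 1: (V_1 - 5)/20 + (V_1 - 0)/100 = 0
Collecting terms: 0.06 × V_1 = 0.25  =>  V_1 = 4.167 V
Power in each resistor, P = (ΔV)²/R:
  P_R1 = (5 - 4.167)²/20 = 0.03472 W
  P_R2 = (4.167 - 0)²/100 = 0.1736 W
P_total = P_R1 + P_R2 = 0.2083 W

Final answer: 0.2083 W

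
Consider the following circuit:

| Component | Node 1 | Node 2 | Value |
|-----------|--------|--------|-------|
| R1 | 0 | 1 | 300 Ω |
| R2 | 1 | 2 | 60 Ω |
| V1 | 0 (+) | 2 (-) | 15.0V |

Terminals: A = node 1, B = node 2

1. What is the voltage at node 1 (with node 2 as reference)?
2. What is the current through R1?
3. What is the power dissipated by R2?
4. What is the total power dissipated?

Nodal analysis, taking node 2 as the 0 V reference.
Source V1 fixes V_0 = 15 V.
KCL at each unknown node (sum of currents leaving = 0; resistances in Ω):
  Node 1: (V_1 - 15)/300 + (V_1 - 0)/60 = 0
Collecting terms: 0.02 × V_1 = 0.05  =>  V_1 = 2.5 V
Part 1:
  Read off the nodal solution: V_1 = 2.5 V
Part 2:
  I_R1 = (V_0 - V_1)/R1 = (15 - 2.5)/300 = 0.04167 A
  Magnitude: I_R1 = 0.04167 A
Part 3:
  I_R2 = (V_1 - V_2)/R2 = (2.5 - 0)/60 = 0.04167 A
  P_R2 = I_R2² × R2 = (0.04167)² × 60 = 0.1042 W
Part 4:
  Power in each resistor, P = (ΔV)²/R:
    P_R1 = (15 - 2.5)²/300 = 0.5208 W
    P_R2 = (2.5 - 0)²/60 = 0.1042 W
  P_total = P_R1 + P_R2 = 0.625 W

Final answers:
1. V_1 = 2.5 V
2. I_R1 = 0.04167 A
3. P_R2 = 0.1042 W
4. P_total = 0.625 W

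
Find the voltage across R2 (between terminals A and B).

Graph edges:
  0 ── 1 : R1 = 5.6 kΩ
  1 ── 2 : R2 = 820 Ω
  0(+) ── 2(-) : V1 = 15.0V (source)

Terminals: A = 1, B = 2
R1 and R2 are in series across V1 (node 0 → node 1 → node 2), and the output A–B is taken across R2, so this is a voltage divider.
Series current: I = V1/(R1 + R2) = 15/(5600 + 820) = 15/6420 = 0.002336 A
V_R2 = I × R2 = V1 × R2/(R1 + R2) = 15 × 820/6420 = 1.916 V

Final answer: 1.916 V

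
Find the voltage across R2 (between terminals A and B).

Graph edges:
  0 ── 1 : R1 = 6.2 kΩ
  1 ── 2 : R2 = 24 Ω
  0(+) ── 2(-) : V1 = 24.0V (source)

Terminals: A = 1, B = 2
R1 and R2 are in series across V1 (node 0 → node 1 → node 2), and the output A–B is taken across R2, so this is a voltage divider.
Series current: I = V1/(R1 + R2) = 24/(6200 + 24) = 24/6224 = 0.003856 A
V_R2 = I × R2 = V1 × R2/(R1 + R2) = 24 × 24/6224 = 0.09254 V

Final answer: 0.09254 V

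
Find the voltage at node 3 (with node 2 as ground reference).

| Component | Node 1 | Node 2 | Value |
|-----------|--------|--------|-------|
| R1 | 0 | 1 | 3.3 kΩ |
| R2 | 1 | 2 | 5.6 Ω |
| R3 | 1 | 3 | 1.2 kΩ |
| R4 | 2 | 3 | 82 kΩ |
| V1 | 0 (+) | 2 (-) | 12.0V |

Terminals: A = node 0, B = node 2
Nodal analysis, taking node 2 as the 0 V reference.
Source V1 fixes V_0 = 12 V.
KCL at each unknown node (sum of currents leaving = 0; resistances in Ω):
  Node 1: (V_1 - 12)/3300 + (V_1 - 0)/5.6 + (V_1 - V_3)/1200 = 0
  Node 3: (V_3 - V_1)/1200 + (V_3 - 0)/82000 = 0
Collecting terms (coefficients in siemens):
  0.1797·V_1 - 0.0008333·V_3 = 0.003636
  0.0008455·V_3 - 0.0008333·V_1 = 0
Determinant D = (0.1797)(0.0008455) - (-0.0008333)(-0.0008333) = 0.0001513
V_1 = [(0.003636)(0.0008455) - (-0.0008333)(0)]/D = 0.02033 V
V_3 = [(0.1797)(0) - (0.003636)(-0.0008333)]/D = 0.02003 V
The requested potential is V_3 = 0.02003 V.

Final answer: V_3 = 0.02003 V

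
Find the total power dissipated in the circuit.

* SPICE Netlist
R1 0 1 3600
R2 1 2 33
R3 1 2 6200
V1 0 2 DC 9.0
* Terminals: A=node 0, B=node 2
Nodal analysis, taking node 2 as the 0 V reference.
Source V1 fixes V_0 = 9 V.
KCL at each unknown node (sum of currents leaving = 0; resistances in Ω):
  Node 1: (V_1 - 9)/3600 + (V_1 - 0)/33 + (V_1 - 0)/6200 = 0
Collecting terms: 0.03074 × V_1 = 0.0025  =>  V_1 = 0.08132 V
Power in each resistor, P = (ΔV)²/R:
  P_R1 = (9 - 0.08132)²/3600 = 0.0221 W
  P_R2 = (0.08132 - 0)²/33 = 0.0002004 W
  P_R3 = (0.08132 - 0)²/6200 = 0.000001067 W
P_total = P_R1 + P_R2 + P_R3 = 0.0223 W

Final answer: 0.0223 W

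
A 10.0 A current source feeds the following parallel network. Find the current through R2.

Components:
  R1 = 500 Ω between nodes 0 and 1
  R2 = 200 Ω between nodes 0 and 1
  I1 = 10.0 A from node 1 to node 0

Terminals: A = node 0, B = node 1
All resistors sit directly between nodes 0 and 1, so they are in parallel and share one voltage V; the full source current 10 A splits among them.
1/R_par = 1/500 + 1/200 = 0.007 S  =>  R_par = 142.9 Ω
V = I × R_par = 10 × 142.9 = 1429 V
I_R2 = V/R2 = 1429/200 = 7.143 A

Final answer: 7.143 A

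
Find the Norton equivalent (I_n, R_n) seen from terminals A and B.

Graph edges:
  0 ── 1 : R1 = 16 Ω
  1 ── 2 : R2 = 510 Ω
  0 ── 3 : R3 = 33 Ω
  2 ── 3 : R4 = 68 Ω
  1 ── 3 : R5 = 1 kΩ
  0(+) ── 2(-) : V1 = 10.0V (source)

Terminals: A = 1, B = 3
Find the Thévenin equivalent first; then I_n = V_th/R_th and R_n = R_th.
Step 1 — V_th is the open-circuit voltage V_A - V_B (nothing connected across the terminals).
Nodal analysis, taking node 2 as the 0 V reference.
Source V1 fixes V_0 = 10 V.
KCL at each unknown node (sum of currents leaving = 0; resistances in Ω):
  Node 1: (V_1 - 10)/16 + (V_1 - 0)/510 + (V_1 - V_3)/1000 = 0
  Node 3: (V_3 - 10)/33 + (V_3 - 0)/68 + (V_3 - V_1)/1000 = 0
Collecting terms (coefficients in siemens):
  0.06546·V_1 - 0.001·V_3 = 0.625
  0.04601·V_3 - 0.001·V_1 = 0.303
Determinant D = (0.06546)(0.04601) - (-0.001)(-0.001) = 0.003011
V_1 = [(0.625)(0.04601) - (-0.001)(0.303)]/D = 9.652 V
V_3 = [(0.06546)(0.303) - (0.625)(-0.001)]/D = 6.796 V
V_th = V_1 - V_3 = 9.652 - 6.796 = 2.855 V
Step 2 — R_th: zero the source — replace V1 by a short circuit (node 2 merges into node 0) — and find the resistance seen between A (node 1) and B (node 3).
Reduce the network between node 1 (A) and node 3 (B) by series/parallel combination:
  Rp1 = R1 ‖ R2 (parallel, both between nodes 0 and 1) = 1/(1/16 + 1/510) = 15.51 Ω
  Rp2 = R3 ‖ R4 (parallel, both between nodes 0 and 3) = 1/(1/33 + 1/68) = 22.22 Ω
  Rs1 = Rp1 + Rp2 (series, joined only at node 0) = 15.51 + 22.22 = 37.73 Ω
  Rp3 = R5 ‖ Rs1 (parallel, both between nodes 1 and 3) = 1/(1/1000 + 1/37.73) = 36.36 Ω
R_th = 36.36 Ω
I_n = V_th/R_th = 2.855/36.36 = 0.07853 A, and R_n = R_th = 36.36 Ω

Final answer: I_n = 0.07853 A, R_n = 36.36 Ω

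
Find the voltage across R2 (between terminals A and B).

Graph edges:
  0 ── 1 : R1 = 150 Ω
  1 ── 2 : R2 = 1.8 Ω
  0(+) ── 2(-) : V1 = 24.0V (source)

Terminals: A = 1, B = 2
R1 and R2 are in series across V1 (node 0 → node 1 → node 2), and the output A–B is taken across R2, so this is a voltage divider.
Series current: I = V1/(R1 + R2) = 24/(150 + 1.8) = 24/151.8 = 0.1581 A
V_R2 = I × R2 = V1 × R2/(R1 + R2) = 24 × 1.8/151.8 = 0.2846 V

Final answer: 0.2846 V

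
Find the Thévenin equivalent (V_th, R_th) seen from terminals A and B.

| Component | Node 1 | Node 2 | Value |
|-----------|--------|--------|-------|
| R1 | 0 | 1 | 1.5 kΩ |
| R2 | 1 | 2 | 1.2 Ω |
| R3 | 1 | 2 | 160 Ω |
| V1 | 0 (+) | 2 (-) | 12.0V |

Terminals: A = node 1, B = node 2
Step 1 — V_th is the open-circuit voltage V_A - V_B (nothing connected across the terminals).
Nodal analysis, taking node 2 as the 0 V reference.
Source V1 fixes V_0 = 12 V.
KCL at each unknown node (sum of currents leaving = 0; resistances in Ω):
  Node 1: (V_1 - 12)/1500 + (V_1 - 0)/1.2 + (V_1 - 0)/160 = 0
Collecting terms: 0.8403 × V_1 = 0.008  =>  V_1 = 0.009521 V
V_th = V_1 - V_2 = 0.009521 - 0 = 0.009521 V
Step 2 — R_th: zero the source — replace V1 by a short circuit (node 2 merges into node 0) — and find the resistance seen between A (node 1) and B (node 0).
Reduce the network between node 1 (A) and node 0 (B) by series/parallel combination:
  Rp1 = R1 ‖ R2 ‖ R3 (parallel, all between nodes 0 and 1) = 1/(1/1500 + 1/1.2 + 1/160) = 1.19 Ω
R_th = 1.19 Ω

Final answer: V_th = 0.009521 V, R_th = 1.19 Ω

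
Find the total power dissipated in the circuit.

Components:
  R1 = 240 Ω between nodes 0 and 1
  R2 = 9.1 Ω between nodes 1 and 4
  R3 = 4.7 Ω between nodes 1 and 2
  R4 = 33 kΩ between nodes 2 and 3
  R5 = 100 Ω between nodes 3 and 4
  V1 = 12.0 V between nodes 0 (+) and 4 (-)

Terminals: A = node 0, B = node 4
Nodal analysis, taking node 4 as the 0 V reference.
Source V1 fixes V_0 = 12 V.
KCL at each unknown node (sum of currents leaving = 0; resistances in Ω):
  Node 1: (V_1 - 12)/240 + (V_1 - 0)/9.1 + (V_1 - V_2)/4.7 = 0
  Node 2: (V_2 - V_1)/4.7 + (V_2 - V_3)/33000 = 0
  Node 3: (V_3 - V_2)/33000 + (V_3 - 0)/100 = 0
Collecting terms (coefficients in siemens):
  0.3268·V_1 - 0.2128·V_2 = 0.05
  0.2128·V_2 - 0.2128·V_1 - 0.0000303·V_3 = 0
  0.01003·V_3 - 0.0000303·V_2 = 0
Solving these 3 simultaneous equations (Gaussian elimination) gives:
  V_1 = 0.4383 V, V_2 = 0.4382 V, V_3 = 0.001324 V
Power in each resistor, P = (ΔV)²/R:
  P_R1 = (12 - 0.4383)²/240 = 0.557 W
  P_R2 = (0.4383 - 0)²/9.1 = 0.02111 W
  P_R3 = (0.4383 - 0.4382)²/4.7 = 0.0000000008237 W
  P_R4 = (0.4382 - 0.001324)²/33000 = 0.000005784 W
  P_R5 = (0.001324 - 0)²/100 = 0.00000001753 W
P_total = P_R1 + P_R2 + P_R3 + P_R4 + P_R5 = 0.5781 W

Final answer: 0.5781 W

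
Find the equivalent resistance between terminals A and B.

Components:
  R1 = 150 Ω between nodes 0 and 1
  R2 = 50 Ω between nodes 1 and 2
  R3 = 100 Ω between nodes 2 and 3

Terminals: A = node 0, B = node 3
Reduce the network between node 0 (A) and node 3 (B) by series/parallel combination:
  Rs1 = R1 + R2 (series, joined only at node 1) = 150 + 50 = 200 Ω
  Rs2 = R3 + Rs1 (series, joined only at node 2) = 100 + 200 = 300 Ω
R_eq = 300 Ω

Final answer: 300 Ω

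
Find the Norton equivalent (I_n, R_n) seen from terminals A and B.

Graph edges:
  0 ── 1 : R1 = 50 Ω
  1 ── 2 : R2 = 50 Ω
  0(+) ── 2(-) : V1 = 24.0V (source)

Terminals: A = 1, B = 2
Find the Thévenin equivalent first; then I_n = V_th/R_th and R_n = R_th.
Step 1 — V_th is the open-circuit voltage V_A - V_B (nothing connected across the terminals).
Nodal analysis, taking node 2 as the 0 V reference.
Source V1 fixes V_0 = 24 V.
KCL at each unknown node (sum of currents leaving = 0; resistances in Ω):
  Node 1: (V_1 - 24)/50 + (V_1 - 0)/50 = 0
Collecting terms: 0.04 × V_1 = 0.48  =>  V_1 = 12 V
V_th = V_1 - V_2 = 12 - 0 = 12 V
Step 2 — R_th: zero the source — replace V1 by a short circuit (node 2 merges into node 0) — and find the resistance seen between A (node 1) and B (node 0).
Reduce the network between node 1 (A) and node 0 (B) by series/parallel combination:
  Rp1 = R1 ‖ R2 (parallel, both between nodes 0 and 1) = 1/(1/50 + 1/50) = 25 Ω
R_th = 25 Ω
I_n = V_th/R_th = 12/25 = 0.48 A, and R_n = R_th = 25 Ω

Final answer: I_n = 0.48 A, R_n = 25 Ω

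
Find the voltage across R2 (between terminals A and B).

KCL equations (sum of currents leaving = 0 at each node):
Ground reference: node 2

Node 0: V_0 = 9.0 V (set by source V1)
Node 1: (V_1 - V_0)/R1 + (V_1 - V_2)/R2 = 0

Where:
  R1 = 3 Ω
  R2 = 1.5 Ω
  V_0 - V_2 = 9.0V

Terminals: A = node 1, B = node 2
R1 and R2 are in series across V1 (node 0 → node 1 → node 2), and the output A–B is taken across R2, so this is a voltage divider.
Series current: I = V1/(R1 + R2) = 9/(3 + 1.5) = 9/4.5 = 2 A
V_R2 = I × R2 = V1 × R2/(R1 + R2) = 9 × 1.5/4.5 = 3 V

Final answer: 3 V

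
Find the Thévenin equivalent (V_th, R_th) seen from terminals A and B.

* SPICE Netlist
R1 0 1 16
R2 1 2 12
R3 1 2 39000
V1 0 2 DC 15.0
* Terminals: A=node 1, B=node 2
Step 1 — V_th is the open-circuit voltage V_A - V_B (nothing connected across the terminals).
Nodal analysis, taking node 2 as the 0 V reference.
Source V1 fixes V_0 = 15 V.
KCL at each unknown node (sum of currents leaving = 0; resistances in Ω):
  Node 1: (V_1 - 15)/16 + (V_1 - 0)/12 + (V_1 - 0)/39000 = 0
Collecting terms: 0.1459 × V_1 = 0.9375  =>  V_1 = 6.427 V
V_th = V_1 - V_2 = 6.427 - 0 = 6.427 V
Step 2 — R_th: zero the source — replace V1 by a short circuit (node 2 merges into node 0) — and find the resistance seen between A (node 1) and B (node 0).
Reduce the network between node 1 (A) and node 0 (B) by series/parallel combination:
  Rp1 = R1 ‖ R2 ‖ R3 (parallel, all between nodes 0 and 1) = 1/(1/16 + 1/12 + 1/39000) = 6.856 Ω
R_th = 6.856 Ω

Final answer: V_th = 6.427 V, R_th = 6.856 Ω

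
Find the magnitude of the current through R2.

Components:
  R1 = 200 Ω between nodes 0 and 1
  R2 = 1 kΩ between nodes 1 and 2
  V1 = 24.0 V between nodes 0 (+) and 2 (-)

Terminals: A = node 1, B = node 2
Nodal analysis, taking node 2 as the 0 V reference.
Source V1 fixes V_0 = 24 V.
KCL at each unknown node (sum of currents leaving = 0; resistances in Ω):
  Node 1: (V_1 - 24)/200 + (V_1 - 0)/1000 = 0
Collecting terms: 0.006 × V_1 = 0.12  =>  V_1 = 20 V
I_R2 = (V_1 - V_2)/R2 = (20 - 0)/1000 = 0.02 A
|I_R2| = 0.02 A

Final answer: |I_R2| = 0.02 A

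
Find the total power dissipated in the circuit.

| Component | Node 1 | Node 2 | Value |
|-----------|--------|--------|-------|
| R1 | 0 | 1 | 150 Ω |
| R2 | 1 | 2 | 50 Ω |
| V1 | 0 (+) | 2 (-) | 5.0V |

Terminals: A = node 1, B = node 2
Nodal analysis, taking node 2 as the 0 V reference.
Source V1 fixes V_0 = 5 V.
KCL at each unknown node (sum of currents leaving = 0; resistances in Ω):
  Node 1: (V_1 - 5)/150 + (V_1 - 0)/50 = 0
Collecting terms: 0.02667 × V_1 = 0.03333  =>  V_1 = 1.25 V
Power in each resistor, P = (ΔV)²/R:
  P_R1 = (5 - 1.25)²/150 = 0.09375 W
  P_R2 = (1.25 - 0)²/50 = 0.03125 W
P_total = P_R1 + P_R2 = 0.125 W

Final answer: 0.125 W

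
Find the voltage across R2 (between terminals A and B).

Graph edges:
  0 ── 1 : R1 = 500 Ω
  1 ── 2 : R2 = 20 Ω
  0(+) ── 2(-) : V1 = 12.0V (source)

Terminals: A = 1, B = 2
R1 and R2 are in series across V1 (node 0 → node 1 → node 2), and the output A–B is taken across R2, so this is a voltage divider.
Series current: I = V1/(R1 + R2) = 12/(500 + 20) = 12/520 = 0.02308 A
V_R2 = I × R2 = V1 × R2/(R1 + R2) = 12 × 20/520 = 0.4615 V

Final answer: 0.4615 V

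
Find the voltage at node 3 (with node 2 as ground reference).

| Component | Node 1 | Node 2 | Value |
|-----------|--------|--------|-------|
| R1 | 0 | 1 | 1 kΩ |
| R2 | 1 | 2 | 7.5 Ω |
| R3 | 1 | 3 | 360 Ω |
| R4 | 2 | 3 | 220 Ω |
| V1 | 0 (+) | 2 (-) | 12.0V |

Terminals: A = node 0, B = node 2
Nodal analysis, taking node 2 as the 0 V reference.
Source V1 fixes V_0 = 12 V.
KCL at each unknown node (sum of currents leaving = 0; resistances in Ω):
  Node 1: (V_1 - 12)/1000 + (V_1 - 0)/7.5 + (V_1 - V_3)/360 = 0
  Node 3: (V_3 - V_1)/360 + (V_3 - 0)/220 = 0
Collecting terms (coefficients in siemens):
  0.1371·V_1 - 0.002778·V_3 = 0.012
  0.007323·V_3 - 0.002778·V_1 = 0
Determinant D = (0.1371)(0.007323) - (-0.002778)(-0.002778) = 0.0009964
V_1 = [(0.012)(0.007323) - (-0.002778)(0)]/D = 0.0882 V
V_3 = [(0.1371)(0) - (0.012)(-0.002778)]/D = 0.03345 V
The requested potential is V_3 = 0.03345 V.

Final answer: V_3 = 0.03345 V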